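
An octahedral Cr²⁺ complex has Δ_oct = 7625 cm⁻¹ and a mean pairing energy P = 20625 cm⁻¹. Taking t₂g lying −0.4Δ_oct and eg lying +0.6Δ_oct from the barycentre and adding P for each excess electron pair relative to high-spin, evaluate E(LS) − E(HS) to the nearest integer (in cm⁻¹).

Group 6 minus oxidation state +2 gives a d⁴ configuration for Cr²⁺.
In the high-spin limit (t₂g³ eg¹) the orbital term is -0.6Δ_oct = -4575 cm⁻¹, with no excess pairing.
Low-spin: t₂g⁴ eg⁰, orbital CFSE = -1.6Δ_oct = -12200 cm⁻¹; plus 1 excess pair × P = +20625 cm⁻¹; total 8425 cm⁻¹.
Thus E(LS) − E(HS) = 13000 cm⁻¹.

13000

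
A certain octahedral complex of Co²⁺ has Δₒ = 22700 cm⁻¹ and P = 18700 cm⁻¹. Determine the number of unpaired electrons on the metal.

1

Co sits in group 9; removing 2 electrons leaves Co²⁺ with 9 − 2 = 7 d electrons.
Here Δₒ > P (22700 > 18700), so the low-spin state is favoured.
That gives t₂g⁶ eg¹.
Unpaired electrons: 1.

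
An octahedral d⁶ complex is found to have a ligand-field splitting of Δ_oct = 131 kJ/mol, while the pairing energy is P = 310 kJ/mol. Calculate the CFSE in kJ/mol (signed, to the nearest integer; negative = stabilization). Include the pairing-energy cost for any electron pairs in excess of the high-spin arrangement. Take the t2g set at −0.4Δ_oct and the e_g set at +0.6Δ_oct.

Δ_oct < P, so pairing is avoided: the ground state is high-spin.
Filling d⁶ accordingly: t2g^4 e_g^2.
Orbital CFSE = -0.4Δ_oct = -0.4 × 131 = -52 kJ/mol.
High-spin has no excess pairs, so no pairing correction applies.

-52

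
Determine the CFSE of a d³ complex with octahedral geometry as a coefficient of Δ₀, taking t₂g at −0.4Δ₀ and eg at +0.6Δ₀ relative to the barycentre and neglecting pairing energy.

Configuration: t₂g³ eg⁰.
CFSE = 3(-0.4Δ₀) + 0(0.6Δ₀) = -1.2Δ₀ + 0.0Δ₀ = -1.2Δ₀.

-1.2 Δ₀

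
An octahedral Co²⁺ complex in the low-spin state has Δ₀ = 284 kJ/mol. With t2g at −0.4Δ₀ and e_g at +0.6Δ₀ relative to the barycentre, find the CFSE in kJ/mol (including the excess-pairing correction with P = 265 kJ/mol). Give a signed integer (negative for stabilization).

Group 9 minus oxidation state +2 gives a d⁷ configuration for Co²⁺.
Electron filling gives t2g^6 e_g^1.
CFSE(orbital) = 6×(-0.4Δ₀) + 1×(0.6Δ₀) = -1.8Δ₀; with Δ₀ = 284 kJ/mol that is -511 kJ/mol.
High-spin d⁷ would be t2g^5 e_g^2 with 2 pairs; low-spin has 3, so 1 excess pair costs +1P = +265 kJ/mol.
Overall CFSE = -511 + 265 = -246 kJ/mol.

-246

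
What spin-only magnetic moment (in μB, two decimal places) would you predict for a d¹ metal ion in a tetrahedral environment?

Tetrahedral splitting is small, so the complex is high-spin.
Configuration: e^1 t2^0 → 1 unpaired electron.
μ(spin-only) = √[1(1+2)] = √3 ≈ 1.73 μB.

1.73 μB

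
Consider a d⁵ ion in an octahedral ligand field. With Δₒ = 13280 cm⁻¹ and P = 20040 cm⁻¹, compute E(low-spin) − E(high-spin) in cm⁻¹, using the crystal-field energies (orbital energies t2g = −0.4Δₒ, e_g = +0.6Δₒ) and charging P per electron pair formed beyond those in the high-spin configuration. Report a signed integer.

High-spin: t2g^3 e_g^2, CFSE = 0.0Δₒ = 0 cm⁻¹.
For low-spin the configuration is t2g^5 e_g^0: orbital energy -2.0 × 13280 = -26560 cm⁻¹, and 2 additional pairs relative to high-spin add 40080 cm⁻¹, giving 13520 cm⁻¹.
The difference is 13520 − (0) = 13520 cm⁻¹, so high-spin lies lower.

13520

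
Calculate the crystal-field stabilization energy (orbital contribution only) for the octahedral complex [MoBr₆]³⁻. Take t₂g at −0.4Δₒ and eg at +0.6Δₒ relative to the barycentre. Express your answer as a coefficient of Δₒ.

Each Br⁻ contributes -1; 6 × (-1) = -6. With overall charge -3, Mo is in the +3 oxidation state.
Group 6 minus oxidation state +3 gives a d³ configuration for Mo³⁺.
For octahedral d³ the high- and low-spin configurations coincide.
Configuration: t₂g³ eg⁰.
CFSE = 3(-0.4Δₒ) + 0(0.6Δₒ) = -1.2Δₒ + 0.0Δₒ = -1.2Δₒ.

-1.2 Δₒ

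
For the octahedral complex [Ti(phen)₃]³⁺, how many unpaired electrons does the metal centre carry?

1

phen is neutral, so the +3 overall charge sits on Ti: oxidation state +3.
Group 4 minus oxidation state +3 gives a d¹ configuration for Ti³⁺.
For octahedral d¹ the high- and low-spin configurations coincide.
Configuration: t₂g¹ eg⁰, giving 1 unpaired electron.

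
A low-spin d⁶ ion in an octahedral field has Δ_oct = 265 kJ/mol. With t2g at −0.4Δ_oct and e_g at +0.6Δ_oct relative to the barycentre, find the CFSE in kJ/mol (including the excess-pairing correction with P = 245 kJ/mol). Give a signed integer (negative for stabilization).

The d⁶ electrons fill as t2g^6 e_g^0.
CFSE(orbital) = 6×(-0.4Δ_oct) + 0×(0.6Δ_oct) = -2.4Δ_oct; with Δ_oct = 265 kJ/mol that is -636 kJ/mol.
Relative to high-spin t2g^4 e_g^2 (1 paired), the low-spin configuration has 2 additional pairs, contributing +2 × 245 = +490 kJ/mol.
Combining: -636 + 490 = -146 kJ/mol.

-146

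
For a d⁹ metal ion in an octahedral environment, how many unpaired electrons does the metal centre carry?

1

Configuration: t₂g⁶ eg³, giving 1 unpaired electron.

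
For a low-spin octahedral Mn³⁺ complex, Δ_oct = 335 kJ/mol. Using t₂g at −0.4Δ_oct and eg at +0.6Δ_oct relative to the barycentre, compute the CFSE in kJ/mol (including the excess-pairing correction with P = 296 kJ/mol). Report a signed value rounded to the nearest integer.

-240

Mn is in group 7, so Mn³⁺ is d⁴ (7 − 3 = 4).
Configuration: t₂g⁴ eg⁰.
CFSE(orbital) = 4×(-0.4Δ_oct) + 0×(0.6Δ_oct) = -1.6Δ_oct; with Δ_oct = 335 kJ/mol that is -536 kJ/mol.
High-spin d⁴ would be t₂g³ eg¹ with 0 pairs; low-spin has 1, so 1 excess pair costs +1P = +296 kJ/mol.
Combining: -536 + 296 = -240 kJ/mol.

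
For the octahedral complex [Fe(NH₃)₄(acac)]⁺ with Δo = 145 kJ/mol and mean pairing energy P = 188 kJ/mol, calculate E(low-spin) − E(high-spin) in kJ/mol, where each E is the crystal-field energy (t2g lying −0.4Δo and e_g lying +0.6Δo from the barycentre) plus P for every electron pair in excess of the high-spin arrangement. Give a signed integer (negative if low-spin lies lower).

Ligand charges: 4×(+0) from NH₃ and 1×(-1) from acac⁻ sum to -1; with overall charge +1, Fe is +2.
Fe²⁺: group 8, so d-count = 8 − 2 = 6.
In the high-spin limit (t2g^4 e_g^2) the orbital term is -0.4Δo = -58 kJ/mol, with no excess pairing.
Low-spin: t2g^6 e_g^0, orbital CFSE = -2.4Δo = -348 kJ/mol; plus 2 excess pairs × P = +376 kJ/mol; total 28 kJ/mol.
The difference is 28 − (-58) = 86 kJ/mol, so high-spin lies lower.

86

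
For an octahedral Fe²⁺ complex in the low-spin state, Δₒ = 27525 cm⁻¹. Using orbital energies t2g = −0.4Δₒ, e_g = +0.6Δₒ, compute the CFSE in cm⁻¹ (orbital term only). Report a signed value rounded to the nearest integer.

-66060

Fe²⁺: group 8, so d-count = 8 − 2 = 6.
Electron filling gives t2g^6 e_g^0.
Orbital CFSE = 6(-0.4) + 0(0.6) = -2.4Δₒ = -2.4 × 27525 = -66060 cm⁻¹.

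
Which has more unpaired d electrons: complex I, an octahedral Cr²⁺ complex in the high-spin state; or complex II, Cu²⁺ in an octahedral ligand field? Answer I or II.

I: Cr²⁺: group 6, so d-count = 6 − 2 = 4; t₂g³ eg¹ → 4 unpaired.
II: Cu is in group 11, so Cu²⁺ is d⁹ (11 − 2 = 9); t2g^6 e_g^3 → 1 unpaired.
So I has more unpaired electrons.

I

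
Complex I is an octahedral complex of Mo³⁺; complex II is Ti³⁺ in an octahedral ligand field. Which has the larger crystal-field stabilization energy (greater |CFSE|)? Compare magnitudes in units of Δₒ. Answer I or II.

I

I: Mo is in group 6, so Mo³⁺ is d³ (6 − 3 = 3); For octahedral d³ the high- and low-spin configurations coincide; t2g^3 e_g^0, CFSE = -1.2Δₒ.
II: Ti sits in group 4; removing 3 electrons leaves Ti³⁺ with 4 − 3 = 1 d electrons; For octahedral d¹ the high- and low-spin configurations coincide; t₂g¹ eg⁰, CFSE = -0.4Δₒ.
So I has the larger |CFSE|.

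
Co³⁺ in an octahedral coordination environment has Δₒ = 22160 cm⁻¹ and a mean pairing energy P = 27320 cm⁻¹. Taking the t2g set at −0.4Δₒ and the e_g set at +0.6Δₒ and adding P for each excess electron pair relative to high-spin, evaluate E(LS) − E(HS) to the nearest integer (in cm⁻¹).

10320

Co³⁺: group 9, so d-count = 9 − 3 = 6.
High-spin d⁶ fills as t2g^4 e_g^2 with CFSE 4(−0.4) + 2(+0.6) = -0.4Δₒ = -8864 cm⁻¹.
Low-spin t2g^6 e_g^0 gives -2.4Δₒ = -53184 cm⁻¹, but forming 2 extra pairs costs 2P = 54640 cm⁻¹, so E(LS) = -53184 + 54640 = 1456 cm⁻¹.
E(LS) − E(HS) = 1456 − (-8864) = 10320 cm⁻¹.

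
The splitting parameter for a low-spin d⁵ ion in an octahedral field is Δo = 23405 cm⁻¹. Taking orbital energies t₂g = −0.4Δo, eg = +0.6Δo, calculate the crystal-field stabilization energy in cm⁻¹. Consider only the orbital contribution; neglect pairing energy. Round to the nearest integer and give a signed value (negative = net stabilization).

-46810

Electron filling gives t₂g⁵ eg⁰.
Orbital CFSE = 5(-0.4) + 0(0.6) = -2.0Δo = -2.0 × 23405 = -46810 cm⁻¹.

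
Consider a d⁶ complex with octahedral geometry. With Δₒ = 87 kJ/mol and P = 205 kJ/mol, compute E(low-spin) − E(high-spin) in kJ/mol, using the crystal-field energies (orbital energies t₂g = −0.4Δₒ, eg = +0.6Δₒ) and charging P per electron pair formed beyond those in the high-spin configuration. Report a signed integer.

High-spin: t₂g⁴ eg², CFSE = -0.4Δₒ = -35 kJ/mol.
Low-spin t₂g⁶ eg⁰ gives -2.4Δₒ = -209 kJ/mol, but forming 2 extra pairs costs 2P = 410 kJ/mol, so E(LS) = -209 + 410 = 201 kJ/mol.
The difference is 201 − (-35) = 236 kJ/mol, so high-spin lies lower.

236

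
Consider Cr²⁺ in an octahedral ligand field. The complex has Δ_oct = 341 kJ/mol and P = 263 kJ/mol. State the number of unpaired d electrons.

2

Cr²⁺: group 6, so d-count = 6 − 2 = 4.
Here Δ_oct > P (341 > 263), so the low-spin state is favoured.
Configuration: t₂g⁴ eg⁰.
Unpaired electrons: 2.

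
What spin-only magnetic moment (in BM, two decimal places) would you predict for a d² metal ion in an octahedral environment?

Configuration: t₂g² eg⁰ → 2 unpaired electrons.
μ(spin-only) = √[2(2+2)] = √8 ≈ 2.83 BM.

2.83 BM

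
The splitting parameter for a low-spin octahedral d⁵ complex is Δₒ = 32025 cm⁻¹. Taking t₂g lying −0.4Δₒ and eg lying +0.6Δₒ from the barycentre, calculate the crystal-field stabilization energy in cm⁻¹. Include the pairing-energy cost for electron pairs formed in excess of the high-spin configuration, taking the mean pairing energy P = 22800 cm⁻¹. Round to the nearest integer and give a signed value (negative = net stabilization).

-18450

Configuration: t₂g⁵ eg⁰.
Orbital CFSE = 5(-0.4) + 0(0.6) = -2.0Δₒ = -2.0 × 32025 = -64050 cm⁻¹.
Relative to high-spin t₂g³ eg² (0 paired), the low-spin configuration has 2 additional pairs, contributing +2 × 22800 = +45600 cm⁻¹.
Combining: -64050 + 45600 = -18450 cm⁻¹.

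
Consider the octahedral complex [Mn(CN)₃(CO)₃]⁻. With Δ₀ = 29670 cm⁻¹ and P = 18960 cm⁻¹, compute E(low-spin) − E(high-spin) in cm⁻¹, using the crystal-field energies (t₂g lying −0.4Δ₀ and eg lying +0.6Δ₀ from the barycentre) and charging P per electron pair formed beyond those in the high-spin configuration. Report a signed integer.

Ligand charges: 3×(-1) from CN⁻ and 3×(+0) from CO sum to -3; with overall charge -1, Mn is +2.
Mn²⁺: group 7, so d-count = 7 − 2 = 5.
High-spin d⁵ fills as t₂g³ eg² with CFSE 3(−0.4) + 2(+0.6) = 0.0Δ₀ = 0 cm⁻¹.
Low-spin t₂g⁵ eg⁰ gives -2.0Δ₀ = -59340 cm⁻¹, but forming 2 extra pairs costs 2P = 37920 cm⁻¹, so E(LS) = -59340 + 37920 = -21420 cm⁻¹.
The difference is -21420 − (0) = -21420 cm⁻¹, so low-spin lies lower.

-21420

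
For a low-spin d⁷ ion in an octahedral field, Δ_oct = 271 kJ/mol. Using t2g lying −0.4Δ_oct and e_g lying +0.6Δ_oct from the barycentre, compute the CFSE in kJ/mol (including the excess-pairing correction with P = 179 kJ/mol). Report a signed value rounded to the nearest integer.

-309

The d⁷ electrons fill as t2g^6 e_g^1.
Orbital CFSE = 6(-0.4) + 1(0.6) = -1.8Δ_oct = -1.8 × 271 = -488 kJ/mol.
High-spin d⁷ would be t2g^5 e_g^2 with 2 pairs; low-spin has 3, so 1 excess pair costs +1P = +179 kJ/mol.
Combining: -488 + 179 = -309 kJ/mol.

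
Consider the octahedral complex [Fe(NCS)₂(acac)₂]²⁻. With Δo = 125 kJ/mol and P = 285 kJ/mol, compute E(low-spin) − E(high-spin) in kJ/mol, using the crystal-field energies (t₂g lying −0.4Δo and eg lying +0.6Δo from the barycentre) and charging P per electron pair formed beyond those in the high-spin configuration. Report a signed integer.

320

Ligand charges: 2×(-1) from NCS⁻ and 2×(-1) from acac⁻ sum to -4; with overall charge -2, Fe is +2.
Group 8 minus oxidation state +2 gives a d⁶ configuration for Fe²⁺.
High-spin d⁶ fills as t₂g⁴ eg² with CFSE 4(−0.4) + 2(+0.6) = -0.4Δo = -50 kJ/mol.
For low-spin the configuration is t₂g⁶ eg⁰: orbital energy -2.4 × 125 = -300 kJ/mol, and 2 additional pairs relative to high-spin add 570 kJ/mol, giving 270 kJ/mol.
Thus E(LS) − E(HS) = 320 kJ/mol.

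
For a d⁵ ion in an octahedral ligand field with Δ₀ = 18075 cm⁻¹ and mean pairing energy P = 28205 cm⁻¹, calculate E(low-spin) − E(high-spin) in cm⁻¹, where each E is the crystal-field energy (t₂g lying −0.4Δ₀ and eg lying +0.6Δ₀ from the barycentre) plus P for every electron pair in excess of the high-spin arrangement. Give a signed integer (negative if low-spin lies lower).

High-spin d⁵ fills as t₂g³ eg² with CFSE 3(−0.4) + 2(+0.6) = 0.0Δ₀ = 0 cm⁻¹.
Low-spin t₂g⁵ eg⁰ gives -2.0Δ₀ = -36150 cm⁻¹, but forming 2 extra pairs costs 2P = 56410 cm⁻¹, so E(LS) = -36150 + 56410 = 20260 cm⁻¹.
The difference is 20260 − (0) = 20260 cm⁻¹, so high-spin lies lower.

20260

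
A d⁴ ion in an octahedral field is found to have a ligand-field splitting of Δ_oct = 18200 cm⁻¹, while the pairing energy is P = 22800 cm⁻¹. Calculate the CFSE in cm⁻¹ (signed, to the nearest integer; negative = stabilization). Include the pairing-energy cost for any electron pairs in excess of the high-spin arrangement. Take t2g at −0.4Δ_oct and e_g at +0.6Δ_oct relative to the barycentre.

Here Δ_oct < P (18200 < 22800), so the high-spin state is favoured.
Configuration: t2g^3 e_g^1.
Orbital CFSE = -0.6Δ_oct = -0.6 × 18200 = -10920 cm⁻¹.
High-spin has no excess pairs, so no pairing correction applies.

-10920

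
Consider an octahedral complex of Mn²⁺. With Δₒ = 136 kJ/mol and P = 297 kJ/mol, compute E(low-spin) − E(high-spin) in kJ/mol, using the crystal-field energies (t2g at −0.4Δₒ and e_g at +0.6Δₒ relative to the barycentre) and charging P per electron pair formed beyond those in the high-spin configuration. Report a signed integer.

Mn is in group 7, so Mn²⁺ is d⁵ (7 − 2 = 5).
In the high-spin limit (t2g^3 e_g^2) the orbital term is 0.0Δₒ = 0 kJ/mol, with no excess pairing.
For low-spin the configuration is t2g^5 e_g^0: orbital energy -2.0 × 136 = -272 kJ/mol, and 2 additional pairs relative to high-spin add 594 kJ/mol, giving 322 kJ/mol.
E(LS) − E(HS) = 322 − (0) = 322 kJ/mol.

322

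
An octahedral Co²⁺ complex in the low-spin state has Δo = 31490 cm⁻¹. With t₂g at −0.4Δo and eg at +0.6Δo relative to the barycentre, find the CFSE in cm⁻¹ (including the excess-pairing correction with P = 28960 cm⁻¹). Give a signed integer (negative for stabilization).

-27722

Co is in group 9, so Co²⁺ is d⁷ (9 − 2 = 7).
The d⁷ electrons fill as t₂g⁶ eg¹.
CFSE(orbital) = 6×(-0.4Δo) + 1×(0.6Δo) = -1.8Δo; with Δo = 31490 cm⁻¹ that is -56682 cm⁻¹.
High-spin d⁷ would be t₂g⁵ eg² with 2 pairs; low-spin has 3, so 1 excess pair costs +1P = +28960 cm⁻¹.
Combining: -56682 + 28960 = -27722 cm⁻¹.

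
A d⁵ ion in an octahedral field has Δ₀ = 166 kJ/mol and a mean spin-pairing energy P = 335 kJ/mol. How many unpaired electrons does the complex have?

5

Δ₀ < P, so pairing is avoided: the ground state is high-spin.
That gives t₂g³ eg².
Unpaired electrons: 5.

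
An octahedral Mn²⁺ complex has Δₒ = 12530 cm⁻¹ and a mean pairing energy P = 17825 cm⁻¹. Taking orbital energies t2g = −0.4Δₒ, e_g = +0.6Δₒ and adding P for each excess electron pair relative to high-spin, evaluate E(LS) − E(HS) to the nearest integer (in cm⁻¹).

Group 7 minus oxidation state +2 gives a d⁵ configuration for Mn²⁺.
High-spin d⁵ fills as t2g^3 e_g^2 with CFSE 3(−0.4) + 2(+0.6) = 0.0Δₒ = 0 cm⁻¹.
For low-spin the configuration is t2g^5 e_g^0: orbital energy -2.0 × 12530 = -25060 cm⁻¹, and 2 additional pairs relative to high-spin add 35650 cm⁻¹, giving 10590 cm⁻¹.
Thus E(LS) − E(HS) = 10590 cm⁻¹.

10590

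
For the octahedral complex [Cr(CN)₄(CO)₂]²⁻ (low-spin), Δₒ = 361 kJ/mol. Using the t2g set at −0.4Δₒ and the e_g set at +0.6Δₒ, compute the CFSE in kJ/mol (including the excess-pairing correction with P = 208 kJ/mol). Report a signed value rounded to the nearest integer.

-370

Ligand charges: 4×(-1) from CN⁻ and 2×(+0) from CO sum to -4; with overall charge -2, Cr is +2.
Cr sits in group 6; removing 2 electrons leaves Cr²⁺ with 6 − 2 = 4 d electrons.
Electron filling gives t2g^4 e_g^0.
The orbital stabilization is -1.6Δₒ = -1.6 × 361 = -578 kJ/mol.
High-spin d⁴ would be t2g^3 e_g^1 with 0 pairs; low-spin has 1, so 1 excess pair costs +1P = +208 kJ/mol.
Net CFSE = -578 + 208 = -370 kJ/mol.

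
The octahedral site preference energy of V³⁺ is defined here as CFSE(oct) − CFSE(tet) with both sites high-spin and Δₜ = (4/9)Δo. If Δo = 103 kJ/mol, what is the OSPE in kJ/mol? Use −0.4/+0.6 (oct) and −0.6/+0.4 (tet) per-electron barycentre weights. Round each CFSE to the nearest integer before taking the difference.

V sits in group 5; removing 3 electrons leaves V³⁺ with 5 − 3 = 2 d electrons.
Octahedral (high-spin): t₂g² eg⁰, CFSE = 2(−0.4) + 0(+0.6) = -0.8Δo = -0.8 × 103 = -82 kJ/mol.
Tetrahedral e² t₂⁰ gives -1.2Δₜ = -1.2 × (4/9) × 103 = -55 kJ/mol.
Subtracting, OSPE = -82 − (-55) = -27 kJ/mol.

-27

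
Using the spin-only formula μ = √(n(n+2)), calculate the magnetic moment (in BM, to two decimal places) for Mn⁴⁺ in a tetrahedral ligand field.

Mn⁴⁺: group 7, so d-count = 7 − 4 = 3.
With tetrahedral geometry the complex is necessarily high-spin.
Configuration: e^2 t2^1 → 3 unpaired electrons.
μ(spin-only) = √[3(3+2)] = √15 ≈ 3.87 BM.

3.87 BM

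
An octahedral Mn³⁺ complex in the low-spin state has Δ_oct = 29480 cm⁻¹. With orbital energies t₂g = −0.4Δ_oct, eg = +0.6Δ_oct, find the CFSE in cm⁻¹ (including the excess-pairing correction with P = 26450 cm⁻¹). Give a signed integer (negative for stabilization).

Mn sits in group 7; removing 3 electrons leaves Mn³⁺ with 7 − 3 = 4 d electrons.
The d⁴ electrons fill as t₂g⁴ eg⁰.
Orbital CFSE = 4(-0.4) + 0(0.6) = -1.6Δ_oct = -1.6 × 29480 = -47168 cm⁻¹.
Relative to high-spin t₂g³ eg¹ (0 paired), the low-spin configuration has 1 additional pair, contributing +1 × 26450 = +26450 cm⁻¹.
Combining: -47168 + 26450 = -20718 cm⁻¹.

-20718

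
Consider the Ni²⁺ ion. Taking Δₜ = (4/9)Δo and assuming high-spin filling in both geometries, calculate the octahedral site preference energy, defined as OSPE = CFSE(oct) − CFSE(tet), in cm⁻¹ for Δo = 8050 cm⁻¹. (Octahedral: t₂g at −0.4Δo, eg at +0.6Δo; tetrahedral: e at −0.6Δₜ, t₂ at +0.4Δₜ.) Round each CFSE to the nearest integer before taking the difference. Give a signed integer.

Ni sits in group 10; removing 2 electrons leaves Ni²⁺ with 10 − 2 = 8 d electrons.
Octahedral high-spin t₂g⁶ eg²: CFSE = -1.2 × 8050 = -9660 cm⁻¹.
Tetrahedral: e⁴ t₂⁴, CFSE = 4(−0.6) + 4(+0.4) = -0.8Δₜ = -0.8 × (4/9) × 8050 = -2862 cm⁻¹.
OSPE = CFSE(oct) − CFSE(tet) = -9660 − (-2862) = -6798 cm⁻¹.

-6798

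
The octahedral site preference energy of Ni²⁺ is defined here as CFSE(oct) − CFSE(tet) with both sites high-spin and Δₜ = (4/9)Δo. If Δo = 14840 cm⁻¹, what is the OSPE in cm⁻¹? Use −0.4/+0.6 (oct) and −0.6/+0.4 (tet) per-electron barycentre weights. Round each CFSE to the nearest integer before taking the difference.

-12532

Ni sits in group 10; removing 2 electrons leaves Ni²⁺ with 10 − 2 = 8 d electrons.
Octahedral (high-spin): t₂g⁶ eg², CFSE = 6(−0.4) + 2(+0.6) = -1.2Δo = -1.2 × 14840 = -17808 cm⁻¹.
Tetrahedral: e⁴ t₂⁴, CFSE = 4(−0.6) + 4(+0.4) = -0.8Δₜ = -0.8 × (4/9) × 14840 = -5276 cm⁻¹.
Subtracting, OSPE = -17808 − (-5276) = -12532 cm⁻¹.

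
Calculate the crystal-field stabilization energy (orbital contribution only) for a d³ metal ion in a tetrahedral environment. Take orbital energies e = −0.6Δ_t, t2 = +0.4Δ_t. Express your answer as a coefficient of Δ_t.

Tetrahedral fields are weak (Δₜ ≈ 4/9 Δₒ), so electrons fill high-spin.
Configuration: e^2 t2^1.
CFSE = 2(-0.6Δ_t) + 1(0.4Δ_t) = -1.2Δ_t + 0.4Δ_t = -0.8Δ_t.

-0.8 Δ_t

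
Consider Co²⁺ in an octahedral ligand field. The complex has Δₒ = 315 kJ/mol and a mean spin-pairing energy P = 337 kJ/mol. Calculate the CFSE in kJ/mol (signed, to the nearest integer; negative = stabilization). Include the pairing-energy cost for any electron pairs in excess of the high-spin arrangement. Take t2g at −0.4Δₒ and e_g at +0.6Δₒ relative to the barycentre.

-252

Co sits in group 9; removing 2 electrons leaves Co²⁺ with 9 − 2 = 7 d electrons.
Δₒ < P, so pairing is avoided: the ground state is high-spin.
Configuration: t2g^5 e_g^2.
Orbital CFSE = -0.8Δₒ = -0.8 × 315 = -252 kJ/mol.
High-spin has no excess pairs, so no pairing correction applies.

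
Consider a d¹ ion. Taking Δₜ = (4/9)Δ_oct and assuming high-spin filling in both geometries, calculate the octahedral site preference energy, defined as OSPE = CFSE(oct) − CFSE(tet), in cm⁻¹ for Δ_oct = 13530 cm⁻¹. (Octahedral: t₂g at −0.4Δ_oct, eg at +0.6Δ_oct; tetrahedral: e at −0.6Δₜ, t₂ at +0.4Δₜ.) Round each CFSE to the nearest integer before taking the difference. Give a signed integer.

-1804

Octahedral high-spin t2g^1 e_g^0: CFSE = -0.4 × 13530 = -5412 cm⁻¹.
Tetrahedral e^1 t2^0 gives -0.6Δₜ = -0.6 × (4/9) × 13530 = -3608 cm⁻¹.
Subtracting, OSPE = -5412 − (-3608) = -1804 cm⁻¹.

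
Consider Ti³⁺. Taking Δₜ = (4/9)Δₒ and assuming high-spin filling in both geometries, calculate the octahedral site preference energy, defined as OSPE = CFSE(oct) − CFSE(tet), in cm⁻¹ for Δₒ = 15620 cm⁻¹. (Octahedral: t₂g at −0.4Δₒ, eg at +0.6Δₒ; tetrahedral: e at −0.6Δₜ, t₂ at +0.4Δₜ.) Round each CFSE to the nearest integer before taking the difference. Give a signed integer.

-2083

Group 4 minus oxidation state +3 gives a d¹ configuration for Ti³⁺.
Octahedral high-spin t₂g¹ eg⁰: CFSE = -0.4 × 15620 = -6248 cm⁻¹.
In a tetrahedral site the filling is e¹ t₂⁰: CFSE(tet) = -0.6Δₜ = -0.6 × (4/9)(15620) = -4165 cm⁻¹.
OSPE = CFSE(oct) − CFSE(tet) = -6248 − (-4165) = -2083 cm⁻¹.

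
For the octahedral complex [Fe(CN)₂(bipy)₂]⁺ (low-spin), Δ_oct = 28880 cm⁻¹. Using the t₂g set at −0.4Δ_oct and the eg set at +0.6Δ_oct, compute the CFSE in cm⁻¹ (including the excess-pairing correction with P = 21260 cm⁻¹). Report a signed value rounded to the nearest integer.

-15240

Ligand charges: 2×(-1) from CN⁻ and 2×(+0) from bipy sum to -2; with overall charge +1, Fe is +3.
Group 8 minus oxidation state +3 gives a d⁵ configuration for Fe³⁺.
Configuration: t₂g⁵ eg⁰.
The orbital stabilization is -2.0Δ_oct = -2.0 × 28880 = -57760 cm⁻¹.
Relative to high-spin t₂g³ eg² (0 paired), the low-spin configuration has 2 additional pairs, contributing +2 × 21260 = +42520 cm⁻¹.
Net CFSE = -57760 + 42520 = -15240 cm⁻¹.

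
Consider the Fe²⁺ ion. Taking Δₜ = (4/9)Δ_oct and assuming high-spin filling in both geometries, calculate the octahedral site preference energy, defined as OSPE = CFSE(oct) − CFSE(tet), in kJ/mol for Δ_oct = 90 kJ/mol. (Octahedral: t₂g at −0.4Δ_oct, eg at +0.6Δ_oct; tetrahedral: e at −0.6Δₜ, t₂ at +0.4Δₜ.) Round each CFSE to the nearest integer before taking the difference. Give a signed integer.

Fe²⁺: group 8, so d-count = 8 − 2 = 6.
Octahedral (high-spin): t₂g⁴ eg², CFSE = 4(−0.4) + 2(+0.6) = -0.4Δ_oct = -0.4 × 90 = -36 kJ/mol.
Tetrahedral e³ t₂³ gives -0.6Δₜ = -0.6 × (4/9) × 90 = -24 kJ/mol.
OSPE = -36 − (-24) = -12 kJ/mol.

-12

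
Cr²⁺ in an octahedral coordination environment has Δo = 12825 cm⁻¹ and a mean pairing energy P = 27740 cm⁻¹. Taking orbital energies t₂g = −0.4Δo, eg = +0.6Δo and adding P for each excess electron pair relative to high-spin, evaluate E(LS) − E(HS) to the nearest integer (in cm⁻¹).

14915

Cr²⁺: group 6, so d-count = 6 − 2 = 4.
High-spin d⁴ fills as t₂g³ eg¹ with CFSE 3(−0.4) + 1(+0.6) = -0.6Δo = -7695 cm⁻¹.
For low-spin the configuration is t₂g⁴ eg⁰: orbital energy -1.6 × 12825 = -20520 cm⁻¹, and 1 additional pair relative to high-spin adds 27740 cm⁻¹, giving 7220 cm⁻¹.
Thus E(LS) − E(HS) = 14915 cm⁻¹.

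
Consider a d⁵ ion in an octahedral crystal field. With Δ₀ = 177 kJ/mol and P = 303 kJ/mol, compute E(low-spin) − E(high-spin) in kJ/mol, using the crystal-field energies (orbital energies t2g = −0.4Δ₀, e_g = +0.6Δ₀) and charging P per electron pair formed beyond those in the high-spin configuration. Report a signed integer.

252

In the high-spin limit (t2g^3 e_g^2) the orbital term is 0.0Δ₀ = 0 kJ/mol, with no excess pairing.
For low-spin the configuration is t2g^5 e_g^0: orbital energy -2.0 × 177 = -354 kJ/mol, and 2 additional pairs relative to high-spin add 606 kJ/mol, giving 252 kJ/mol.
E(LS) − E(HS) = 252 − (0) = 252 kJ/mol.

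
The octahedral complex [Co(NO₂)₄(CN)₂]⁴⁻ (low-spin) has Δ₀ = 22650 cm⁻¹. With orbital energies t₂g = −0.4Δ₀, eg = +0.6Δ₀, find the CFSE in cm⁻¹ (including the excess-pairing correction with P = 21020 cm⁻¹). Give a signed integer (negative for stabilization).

Ligand charges: 4×(-1) from NO₂⁻ and 2×(-1) from CN⁻ sum to -6; with overall charge -4, Co is +2.
Group 9 minus oxidation state +2 gives a d⁷ configuration for Co²⁺.
Electron filling gives t₂g⁶ eg¹.
The orbital stabilization is -1.8Δ₀ = -1.8 × 22650 = -40770 cm⁻¹.
High-spin d⁷ would be t₂g⁵ eg² with 2 pairs; low-spin has 3, so 1 excess pair costs +1P = +21020 cm⁻¹.
Combining: -40770 + 21020 = -19750 cm⁻¹.

-19750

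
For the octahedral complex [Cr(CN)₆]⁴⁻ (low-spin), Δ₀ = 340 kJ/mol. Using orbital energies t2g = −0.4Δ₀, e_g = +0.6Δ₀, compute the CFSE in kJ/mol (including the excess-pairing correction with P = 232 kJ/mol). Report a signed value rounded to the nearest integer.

-312

Each CN⁻ contributes -1; 6 × (-1) = -6. With overall charge -4, Cr is in the +2 oxidation state.
Cr is in group 6, so Cr²⁺ is d⁴ (6 − 2 = 4).
Electron filling gives t2g^4 e_g^0.
The orbital stabilization is -1.6Δ₀ = -1.6 × 340 = -544 kJ/mol.
Pairing penalty: 1 pair vs 0 in the high-spin reference → 1 extra × P = 232 kJ/mol.
Combining: -544 + 232 = -312 kJ/mol.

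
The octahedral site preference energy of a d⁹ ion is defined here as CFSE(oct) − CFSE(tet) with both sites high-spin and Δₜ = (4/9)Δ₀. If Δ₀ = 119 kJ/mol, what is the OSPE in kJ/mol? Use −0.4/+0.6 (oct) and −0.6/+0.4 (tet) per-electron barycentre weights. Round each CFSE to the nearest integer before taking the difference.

-50

In an octahedral site d⁹ (HS) is t₂g⁶ eg³, giving CFSE(oct) = -0.6Δ₀ = -71 kJ/mol.
Tetrahedral e⁴ t₂⁵ gives -0.4Δₜ = -0.4 × (4/9) × 119 = -21 kJ/mol.
OSPE = -71 − (-21) = -50 kJ/mol.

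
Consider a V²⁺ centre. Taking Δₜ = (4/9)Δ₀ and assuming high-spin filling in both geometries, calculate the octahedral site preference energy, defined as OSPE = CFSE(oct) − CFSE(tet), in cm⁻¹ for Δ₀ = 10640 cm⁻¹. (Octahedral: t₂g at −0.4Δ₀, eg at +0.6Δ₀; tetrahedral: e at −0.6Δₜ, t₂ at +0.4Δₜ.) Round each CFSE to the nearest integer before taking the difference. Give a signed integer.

-8985

V is in group 5, so V²⁺ is d³ (5 − 2 = 3).
Octahedral high-spin t₂g³ eg⁰: CFSE = -1.2 × 10640 = -12768 cm⁻¹.
Tetrahedral e² t₂¹ gives -0.8Δₜ = -0.8 × (4/9) × 10640 = -3783 cm⁻¹.
OSPE = -12768 − (-3783) = -8985 cm⁻¹.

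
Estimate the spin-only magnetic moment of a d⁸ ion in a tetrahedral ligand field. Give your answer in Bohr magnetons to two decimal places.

Tetrahedral fields are weak (Δₜ ≈ 4/9 Δₒ), so electrons fill high-spin.
Configuration: e^4 t2^4 → 2 unpaired electrons.
μ(spin-only) = √[2(2+2)] = √8 ≈ 2.83 Bohr magnetons.

2.83 Bohr magnetons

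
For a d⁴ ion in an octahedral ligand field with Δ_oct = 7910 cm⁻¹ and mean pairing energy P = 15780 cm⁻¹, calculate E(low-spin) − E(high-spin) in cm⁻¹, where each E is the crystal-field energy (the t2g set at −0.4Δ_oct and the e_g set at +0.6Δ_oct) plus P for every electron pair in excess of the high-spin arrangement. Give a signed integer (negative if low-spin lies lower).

High-spin: t2g^3 e_g^1, CFSE = -0.6Δ_oct = -4746 cm⁻¹.
Low-spin t2g^4 e_g^0 gives -1.6Δ_oct = -12656 cm⁻¹, but forming 1 extra pair costs 1P = 15780 cm⁻¹, so E(LS) = -12656 + 15780 = 3124 cm⁻¹.
The difference is 3124 − (-4746) = 7870 cm⁻¹, so high-spin lies lower.

7870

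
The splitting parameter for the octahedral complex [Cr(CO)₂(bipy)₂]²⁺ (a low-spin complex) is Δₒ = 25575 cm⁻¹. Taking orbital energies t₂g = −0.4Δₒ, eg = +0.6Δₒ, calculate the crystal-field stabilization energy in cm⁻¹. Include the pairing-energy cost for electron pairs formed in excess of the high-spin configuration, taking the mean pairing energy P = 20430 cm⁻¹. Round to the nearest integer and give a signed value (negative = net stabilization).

-20490

Ligand charges: 2×(+0) from CO and 2×(+0) from bipy sum to +0; with overall charge +2, Cr is +2.
Cr²⁺: group 6, so d-count = 6 − 2 = 4.
The d⁴ electrons fill as t₂g⁴ eg⁰.
Orbital CFSE = 4(-0.4) + 0(0.6) = -1.6Δₒ = -1.6 × 25575 = -40920 cm⁻¹.
Relative to high-spin t₂g³ eg¹ (0 paired), the low-spin configuration has 1 additional pair, contributing +1 × 20430 = +20430 cm⁻¹.
Net CFSE = -40920 + 20430 = -20490 cm⁻¹.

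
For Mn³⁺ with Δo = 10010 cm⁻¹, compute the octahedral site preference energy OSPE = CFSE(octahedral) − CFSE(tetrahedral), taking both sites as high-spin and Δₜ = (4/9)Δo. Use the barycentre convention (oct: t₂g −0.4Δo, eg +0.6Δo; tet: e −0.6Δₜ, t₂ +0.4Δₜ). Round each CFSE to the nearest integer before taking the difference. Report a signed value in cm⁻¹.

-4226

Mn sits in group 7; removing 3 electrons leaves Mn³⁺ with 7 − 3 = 4 d electrons.
In an octahedral site d⁴ (HS) is t₂g³ eg¹, giving CFSE(oct) = -0.6Δo = -6006 cm⁻¹.
In a tetrahedral site the filling is e² t₂²: CFSE(tet) = -0.4Δₜ = -0.4 × (4/9)(10010) = -1780 cm⁻¹.
Subtracting, OSPE = -6006 − (-1780) = -4226 cm⁻¹.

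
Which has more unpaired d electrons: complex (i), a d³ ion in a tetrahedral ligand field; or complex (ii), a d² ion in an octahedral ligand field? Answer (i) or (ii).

(i): Tetrahedral fields are weak (Δₜ ≈ 4/9 Δₒ), so electrons fill high-spin; e^2 t2^1 → 3 unpaired.
(ii): For octahedral d² the high- and low-spin configurations coincide; t2g^2 e_g^0 → 2 unpaired.
So (i) has more unpaired electrons.

(i)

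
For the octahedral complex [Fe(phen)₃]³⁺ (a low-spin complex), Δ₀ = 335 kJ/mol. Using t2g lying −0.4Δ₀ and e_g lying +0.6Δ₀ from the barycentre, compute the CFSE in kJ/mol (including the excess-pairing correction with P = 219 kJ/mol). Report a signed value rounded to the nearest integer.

-232

phen is neutral, so the +3 overall charge sits on Fe: oxidation state +3.
Fe³⁺: group 8, so d-count = 8 − 3 = 5.
Configuration: t2g^5 e_g^0.
Orbital CFSE = 5(-0.4) + 0(0.6) = -2.0Δ₀ = -2.0 × 335 = -670 kJ/mol.
Pairing penalty: 2 pairs vs 0 in the high-spin reference → 2 extra × P = 438 kJ/mol.
Net CFSE = -670 + 438 = -232 kJ/mol.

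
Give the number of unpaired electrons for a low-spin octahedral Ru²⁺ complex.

Ru is in group 8, so Ru²⁺ is d⁶ (8 − 2 = 6).
Configuration: t2g^6 e_g^0, giving 0 unpaired electrons.

0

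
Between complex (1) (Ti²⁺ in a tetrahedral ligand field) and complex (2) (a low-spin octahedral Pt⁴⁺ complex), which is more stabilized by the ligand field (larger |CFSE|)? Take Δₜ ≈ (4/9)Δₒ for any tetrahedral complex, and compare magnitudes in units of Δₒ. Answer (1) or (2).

(2)

(1): Ti is in group 4, so Ti²⁺ is d² (4 − 2 = 2); With tetrahedral geometry the complex is necessarily high-spin; e^2 t2^0, CFSE = -1.2Δₜ ≈ -0.53Δₒ.
(2): Group 10 minus oxidation state +4 gives a d⁶ configuration for Pt⁴⁺; t2g^6 e_g^0, CFSE = -2.4Δₒ.
So (2) has the larger |CFSE|.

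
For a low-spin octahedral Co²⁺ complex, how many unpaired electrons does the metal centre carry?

1

Co sits in group 9; removing 2 electrons leaves Co²⁺ with 9 − 2 = 7 d electrons.
Configuration: t₂g⁶ eg¹, giving 1 unpaired electron.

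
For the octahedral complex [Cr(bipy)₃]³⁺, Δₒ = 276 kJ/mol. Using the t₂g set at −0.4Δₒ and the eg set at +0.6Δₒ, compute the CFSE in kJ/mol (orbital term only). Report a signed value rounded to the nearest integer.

-331

bipy is neutral, so the +3 overall charge sits on Cr: oxidation state +3.
Cr sits in group 6; removing 3 electrons leaves Cr³⁺ with 6 − 3 = 3 d electrons.
The d³ electrons fill as t₂g³ eg⁰.
CFSE(orbital) = 3×(-0.4Δₒ) + 0×(0.6Δₒ) = -1.2Δₒ; with Δₒ = 276 kJ/mol that is -331 kJ/mol.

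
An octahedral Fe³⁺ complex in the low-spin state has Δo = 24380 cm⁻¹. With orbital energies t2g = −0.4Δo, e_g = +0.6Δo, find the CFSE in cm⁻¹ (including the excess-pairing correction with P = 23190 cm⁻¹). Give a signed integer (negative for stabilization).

-2380

Group 8 minus oxidation state +3 gives a d⁵ configuration for Fe³⁺.
Electron filling gives t2g^5 e_g^0.
CFSE(orbital) = 5×(-0.4Δo) + 0×(0.6Δo) = -2.0Δo; with Δo = 24380 cm⁻¹ that is -48760 cm⁻¹.
Pairing penalty: 2 pairs vs 0 in the high-spin reference → 2 extra × P = 46380 cm⁻¹.
Net CFSE = -48760 + 46380 = -2380 cm⁻¹.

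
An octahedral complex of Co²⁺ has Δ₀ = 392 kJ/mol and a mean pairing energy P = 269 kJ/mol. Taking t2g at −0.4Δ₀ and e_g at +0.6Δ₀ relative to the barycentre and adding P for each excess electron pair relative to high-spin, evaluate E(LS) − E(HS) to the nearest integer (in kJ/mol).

-123

Co is in group 9, so Co²⁺ is d⁷ (9 − 2 = 7).
High-spin d⁷ fills as t2g^5 e_g^2 with CFSE 5(−0.4) + 2(+0.6) = -0.8Δ₀ = -314 kJ/mol.
Low-spin t2g^6 e_g^1 gives -1.8Δ₀ = -706 kJ/mol, but forming 1 extra pair costs 1P = 269 kJ/mol, so E(LS) = -706 + 269 = -437 kJ/mol.
Thus E(LS) − E(HS) = -123 kJ/mol.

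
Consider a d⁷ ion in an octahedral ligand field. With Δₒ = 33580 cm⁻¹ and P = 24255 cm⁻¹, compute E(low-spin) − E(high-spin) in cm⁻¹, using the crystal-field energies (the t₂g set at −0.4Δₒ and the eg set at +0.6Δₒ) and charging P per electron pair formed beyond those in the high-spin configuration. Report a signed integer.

-9325

In the high-spin limit (t₂g⁵ eg²) the orbital term is -0.8Δₒ = -26864 cm⁻¹, with no excess pairing.
Low-spin: t₂g⁶ eg¹, orbital CFSE = -1.8Δₒ = -60444 cm⁻¹; plus 1 excess pair × P = +24255 cm⁻¹; total -36189 cm⁻¹.
E(LS) − E(HS) = -36189 − (-26864) = -9325 cm⁻¹.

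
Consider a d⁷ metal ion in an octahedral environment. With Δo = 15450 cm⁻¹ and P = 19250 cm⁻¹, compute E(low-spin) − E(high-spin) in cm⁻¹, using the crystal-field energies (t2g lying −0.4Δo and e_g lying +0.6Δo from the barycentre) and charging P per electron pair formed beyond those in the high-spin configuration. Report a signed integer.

3800

High-spin d⁷ fills as t2g^5 e_g^2 with CFSE 5(−0.4) + 2(+0.6) = -0.8Δo = -12360 cm⁻¹.
For low-spin the configuration is t2g^6 e_g^1: orbital energy -1.8 × 15450 = -27810 cm⁻¹, and 1 additional pair relative to high-spin adds 19250 cm⁻¹, giving -8560 cm⁻¹.
E(LS) − E(HS) = -8560 − (-12360) = 3800 cm⁻¹.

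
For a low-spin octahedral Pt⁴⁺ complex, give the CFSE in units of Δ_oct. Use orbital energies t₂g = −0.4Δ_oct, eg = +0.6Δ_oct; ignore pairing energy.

Pt is in group 10, so Pt⁴⁺ is d⁶ (10 − 4 = 6).
Configuration: t₂g⁶ eg⁰.
CFSE = 6(-0.4Δ_oct) + 0(0.6Δ_oct) = -2.4Δ_oct + 0.0Δ_oct = -2.4Δ_oct.

-2.4 Δ_oct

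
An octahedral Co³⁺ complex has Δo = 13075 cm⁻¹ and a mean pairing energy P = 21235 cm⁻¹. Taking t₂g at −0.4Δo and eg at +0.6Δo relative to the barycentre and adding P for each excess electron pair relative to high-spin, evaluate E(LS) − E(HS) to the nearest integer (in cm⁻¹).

16320

Co³⁺: group 9, so d-count = 9 − 3 = 6.
High-spin d⁶ fills as t₂g⁴ eg² with CFSE 4(−0.4) + 2(+0.6) = -0.4Δo = -5230 cm⁻¹.
Low-spin t₂g⁶ eg⁰ gives -2.4Δo = -31380 cm⁻¹, but forming 2 extra pairs costs 2P = 42470 cm⁻¹, so E(LS) = -31380 + 42470 = 11090 cm⁻¹.
The difference is 11090 − (-5230) = 16320 cm⁻¹, so high-spin lies lower.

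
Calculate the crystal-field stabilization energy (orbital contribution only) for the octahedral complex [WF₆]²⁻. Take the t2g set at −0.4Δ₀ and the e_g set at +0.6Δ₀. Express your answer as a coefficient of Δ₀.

-0.8 Δ₀

Each F⁻ contributes -1; 6 × (-1) = -6. With overall charge -2, W is in the +4 oxidation state.
W sits in group 6; removing 4 electrons leaves W⁴⁺ with 6 − 4 = 2 d electrons.
For octahedral d² the high- and low-spin configurations coincide.
Configuration: t2g^2 e_g^0.
CFSE = 2(-0.4Δ₀) + 0(0.6Δ₀) = -0.8Δ₀ + 0.0Δ₀ = -0.8Δ₀.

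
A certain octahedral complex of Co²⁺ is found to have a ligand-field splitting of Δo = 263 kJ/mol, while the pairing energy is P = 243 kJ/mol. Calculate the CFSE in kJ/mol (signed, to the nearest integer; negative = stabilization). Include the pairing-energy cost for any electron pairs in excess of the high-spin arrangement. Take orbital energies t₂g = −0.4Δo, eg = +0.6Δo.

Co sits in group 9; removing 2 electrons leaves Co²⁺ with 9 − 2 = 7 d electrons.
Since Δo = 263 kJ/mol > P = 243 kJ/mol, the complex adopts the low-spin configuration.
That gives t₂g⁶ eg¹.
Orbital CFSE = -1.8Δo = -1.8 × 263 = -473 kJ/mol.
Excess pairs vs high-spin: 3 − 2 = 1; pairing cost = +243 kJ/mol.
Net CFSE = -473 + 243 = -230 kJ/mol.

-230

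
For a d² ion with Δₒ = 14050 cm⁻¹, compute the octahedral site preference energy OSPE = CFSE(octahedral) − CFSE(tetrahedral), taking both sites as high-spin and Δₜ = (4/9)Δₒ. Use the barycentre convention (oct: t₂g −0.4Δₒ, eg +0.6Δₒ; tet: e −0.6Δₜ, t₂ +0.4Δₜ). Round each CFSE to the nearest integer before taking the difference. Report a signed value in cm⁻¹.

In an octahedral site d² (HS) is t₂g² eg⁰, giving CFSE(oct) = -0.8Δₒ = -11240 cm⁻¹.
Tetrahedral: e² t₂⁰, CFSE = 2(−0.6) + 0(+0.4) = -1.2Δₜ = -1.2 × (4/9) × 14050 = -7493 cm⁻¹.
Subtracting, OSPE = -11240 − (-7493) = -3747 cm⁻¹.

-3747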